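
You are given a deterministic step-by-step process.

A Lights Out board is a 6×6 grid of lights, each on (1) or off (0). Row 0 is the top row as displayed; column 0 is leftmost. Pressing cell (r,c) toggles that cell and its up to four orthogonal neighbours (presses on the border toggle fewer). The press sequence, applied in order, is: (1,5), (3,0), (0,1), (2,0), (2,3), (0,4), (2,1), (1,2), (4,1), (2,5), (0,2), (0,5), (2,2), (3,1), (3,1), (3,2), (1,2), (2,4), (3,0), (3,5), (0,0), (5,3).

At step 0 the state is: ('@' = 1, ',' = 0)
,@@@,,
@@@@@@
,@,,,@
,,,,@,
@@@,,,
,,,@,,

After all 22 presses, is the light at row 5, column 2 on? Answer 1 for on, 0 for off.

1

t=0: ,@@@,,
@@@@@@
,@,,,@
,,,,@,
@@@,,,
,,,@,,
t=1: ,@@@,@
@@@@,,
,@,,,,
,,,,@,
@@@,,,
,,,@,,
t=2: ,@@@,@
@@@@,,
@@,,,,
@@,,@,
,@@,,,
,,,@,,
t=3: @,,@,@
@,@@,,
@@,,,,
@@,,@,
,@@,,,
,,,@,,
t=4: @,,@,@
,,@@,,
,,,,,,
,@,,@,
,@@,,,
,,,@,,
t=5: @,,@,@
,,@,,,
,,@@@,
,@,@@,
,@@,,,
,,,@,,
t=6: @,,,@,
,,@,@,
,,@@@,
,@,@@,
,@@,,,
,,,@,,
t=7: @,,,@,
,@@,@,
@@,@@,
,,,@@,
,@@,,,
,,,@,,
t=8: @,@,@,
,,,@@,
@@@@@,
,,,@@,
,@@,,,
,,,@,,
t=9: @,@,@,
,,,@@,
@@@@@,
,@,@@,
@,,,,,
,@,@,,
t=10: @,@,@,
,,,@@@
@@@@,@
,@,@@@
@,,,,,
,@,@,,
t=11: @@,@@,
,,@@@@
@@@@,@
,@,@@@
@,,,,,
,@,@,,
t=12: @@,@,@
,,@@@,
@@@@,@
,@,@@@
@,,,,,
,@,@,,
t=13: @@,@,@
,,,@@,
@,,,,@
,@@@@@
@,,,,,
,@,@,,
t=14: @@,@,@
,,,@@,
@@,,,@
@,,@@@
@@,,,,
,@,@,,
t=15: @@,@,@
,,,@@,
@,,,,@
,@@@@@
@,,,,,
,@,@,,
t=16: @@,@,@
,,,@@,
@,@,,@
,,,,@@
@,@,,,
,@,@,,
t=17: @@@@,@
,@@,@,
@,,,,@
,,,,@@
@,@,,,
,@,@,,
t=18: @@@@,@
,@@,,,
@,,@@,
,,,,,@
@,@,,,
,@,@,,
t=19: @@@@,@
,@@,,,
,,,@@,
@@,,,@
,,@,,,
,@,@,,
t=20: @@@@,@
,@@,,,
,,,@@@
@@,,@,
,,@,,@
,@,@,,
t=21: ,,@@,@
@@@,,,
,,,@@@
@@,,@,
,,@,,@
,@,@,,
t=22: ,,@@,@
@@@,,,
,,,@@@
@@,,@,
,,@@,@
,@@,@,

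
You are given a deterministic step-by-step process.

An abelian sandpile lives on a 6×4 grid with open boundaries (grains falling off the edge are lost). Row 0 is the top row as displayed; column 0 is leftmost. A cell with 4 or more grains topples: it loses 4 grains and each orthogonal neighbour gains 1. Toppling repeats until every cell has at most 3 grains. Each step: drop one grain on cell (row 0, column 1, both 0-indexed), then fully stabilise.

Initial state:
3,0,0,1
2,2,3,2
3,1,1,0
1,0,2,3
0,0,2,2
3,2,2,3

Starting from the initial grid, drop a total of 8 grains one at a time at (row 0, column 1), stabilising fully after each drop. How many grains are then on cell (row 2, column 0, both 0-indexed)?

0

t=0: 3,0,0,1
2,2,3,2
3,1,1,0
1,0,2,3
0,0,2,2
3,2,2,3
t=1: 3,1,0,1
2,2,3,2
3,1,1,0
1,0,2,3
0,0,2,2
3,2,2,3
t=2: 3,2,0,1
2,2,3,2
3,1,1,0
1,0,2,3
0,0,2,2
3,2,2,3
t=3: 3,3,0,1
2,2,3,2
3,1,1,0
1,0,2,3
0,0,2,2
3,2,2,3
t=4: 0,1,1,1
3,3,3,2
3,1,1,0
1,0,2,3
0,0,2,2
3,2,2,3
t=5: 0,2,1,1
3,3,3,2
3,1,1,0
1,0,2,3
0,0,2,2
3,2,2,3
t=6: 0,3,1,1
3,3,3,2
3,1,1,0
1,0,2,3
0,0,2,2
3,2,2,3
t=7: 2,1,3,1
1,2,0,3
0,3,2,0
2,0,2,3
0,0,2,2
3,2,2,3
t=8: 2,2,3,1
1,2,0,3
0,3,2,0
2,0,2,3
0,0,2,2
3,2,2,3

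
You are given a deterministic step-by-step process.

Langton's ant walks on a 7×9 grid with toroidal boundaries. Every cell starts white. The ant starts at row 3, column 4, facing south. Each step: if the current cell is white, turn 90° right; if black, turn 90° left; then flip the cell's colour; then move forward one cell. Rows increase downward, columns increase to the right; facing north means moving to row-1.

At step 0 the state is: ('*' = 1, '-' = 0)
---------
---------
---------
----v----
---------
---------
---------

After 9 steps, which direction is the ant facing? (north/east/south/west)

east

k=0  ---------
---------
---------
----v----
---------
---------
---------
k=1  ---------
---------
---------
---<*----
---------
---------
---------
k=2  ---------
---------
---^-----
---**----
---------
---------
---------
k=3  ---------
---------
---*>----
---**----
---------
---------
---------
k=4  ---------
---------
---**----
---*v----
---------
---------
---------
k=5  ---------
---------
---**----
---*->---
---------
---------
---------
k=6  ---------
---------
---**----
---*-*---
-----v---
---------
---------
k=7  ---------
---------
---**----
---*-*---
----<*---
---------
---------
k=8  ---------
---------
---**----
---*^*---
----**---
---------
---------
k=9  ---------
---------
---**----
---**>---
----**---
---------
---------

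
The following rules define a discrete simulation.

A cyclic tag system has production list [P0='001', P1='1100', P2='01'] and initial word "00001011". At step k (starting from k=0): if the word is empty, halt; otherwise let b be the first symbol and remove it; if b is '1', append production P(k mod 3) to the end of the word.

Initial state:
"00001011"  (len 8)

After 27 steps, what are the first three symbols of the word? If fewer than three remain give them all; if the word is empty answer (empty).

0) "00001011"  (len 8)
1) "0001011"  (len 7)
2) "001011"  (len 6)
3) "01011"  (len 5)
4) "1011"  (len 4)
5) "0111100"  (len 7)
6) "111100"  (len 6)
7) "11100001"  (len 8)
8) "11000011100"  (len 11)
9) "100001110001"  (len 12)
10) "00001110001001"  (len 14)
11) "0001110001001"  (len 13)
12) "001110001001"  (len 12)
13) "01110001001"  (len 11)
14) "1110001001"  (len 10)
15) "11000100101"  (len 11)
16) "1000100101001"  (len 13)
17) "0001001010011100"  (len 16)
18) "001001010011100"  (len 15)
19) "01001010011100"  (len 14)
20) "1001010011100"  (len 13)
21) "00101001110001"  (len 14)
22) "0101001110001"  (len 13)
23) "101001110001"  (len 12)
24) "0100111000101"  (len 13)
25) "100111000101"  (len 12)
26) "001110001011100"  (len 15)
27) "01110001011100"  (len 14)

011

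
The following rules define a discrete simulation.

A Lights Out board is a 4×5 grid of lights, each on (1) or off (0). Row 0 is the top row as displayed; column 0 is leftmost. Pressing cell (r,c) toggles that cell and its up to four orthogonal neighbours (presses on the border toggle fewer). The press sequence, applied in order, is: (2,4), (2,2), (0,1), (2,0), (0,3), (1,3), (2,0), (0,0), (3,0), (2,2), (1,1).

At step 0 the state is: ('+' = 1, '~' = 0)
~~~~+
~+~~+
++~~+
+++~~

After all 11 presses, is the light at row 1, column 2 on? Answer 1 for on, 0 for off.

gen 0: ~~~~+
~+~~+
++~~+
+++~~
gen 1: ~~~~+
~+~~~
++~+~
+++~+
gen 2: ~~~~+
~++~~
+~+~~
++~~+
gen 3: +++~+
~~+~~
+~+~~
++~~+
gen 4: +++~+
+~+~~
~++~~
~+~~+
gen 5: ++~+~
+~++~
~++~~
~+~~+
gen 6: ++~~~
+~~~+
~+++~
~+~~+
gen 7: ++~~~
~~~~+
+~++~
++~~+
gen 8: ~~~~~
+~~~+
+~++~
++~~+
gen 9: ~~~~~
+~~~+
~~++~
~~~~+
gen 10: ~~~~~
+~+~+
~+~~~
~~+~+
gen 11: ~+~~~
~+~~+
~~~~~
~~+~+

0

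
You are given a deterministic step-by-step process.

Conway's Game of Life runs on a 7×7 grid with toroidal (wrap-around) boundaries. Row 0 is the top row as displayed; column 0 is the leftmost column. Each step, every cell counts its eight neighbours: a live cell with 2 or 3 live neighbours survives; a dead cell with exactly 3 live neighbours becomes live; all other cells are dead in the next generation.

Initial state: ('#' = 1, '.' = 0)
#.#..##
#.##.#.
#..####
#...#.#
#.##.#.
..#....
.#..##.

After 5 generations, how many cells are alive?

13

[0] #.#..##
#.##.#.
#..####
#...#.#
#.##.#.
..#....
.#..##.
[1] #.#....
..#....
..#....
..#....
#.####.
..#..##
######.
[2] #...#.#
..##...
.###...
..#.#..
..#.##.
.......
#...##.
[3] ##..#.#
#...#..
.#..#..
....##.
....##.
...#..#
#...##.
[4] .#.##..
...##.#
...##..
...#...
...#..#
...#..#
.#.##..
[5] #......
.......
..#..#.
..##...
..###..
#..#.#.
#....#.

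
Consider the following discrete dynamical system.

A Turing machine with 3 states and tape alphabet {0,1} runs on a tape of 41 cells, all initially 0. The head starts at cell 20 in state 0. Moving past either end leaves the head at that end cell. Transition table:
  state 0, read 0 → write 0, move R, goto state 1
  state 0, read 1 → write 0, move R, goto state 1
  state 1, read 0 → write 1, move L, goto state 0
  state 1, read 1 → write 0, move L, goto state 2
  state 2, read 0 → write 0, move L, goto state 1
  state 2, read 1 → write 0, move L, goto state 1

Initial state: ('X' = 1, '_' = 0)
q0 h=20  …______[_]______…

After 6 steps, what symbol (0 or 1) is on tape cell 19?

1

k=0  q0 h=20  …______[_]______…
k=1  q1 h=21  …______[_]______…
k=2  q0 h=20  …______[_]X_____…
k=3  q1 h=21  …______[X]______…
k=4  q2 h=20  …______[_]______…
k=5  q1 h=19  …______[_]______…
k=6  q0 h=18  …______[_]X_____…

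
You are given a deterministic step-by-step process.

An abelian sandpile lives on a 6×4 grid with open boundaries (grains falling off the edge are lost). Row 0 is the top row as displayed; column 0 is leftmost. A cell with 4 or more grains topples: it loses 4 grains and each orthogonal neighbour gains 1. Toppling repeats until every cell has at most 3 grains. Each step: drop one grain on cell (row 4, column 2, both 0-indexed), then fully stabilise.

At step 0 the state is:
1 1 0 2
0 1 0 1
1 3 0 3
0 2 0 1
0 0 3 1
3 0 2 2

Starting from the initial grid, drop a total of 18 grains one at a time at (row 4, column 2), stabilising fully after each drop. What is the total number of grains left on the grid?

34

0) 1 1 0 2
0 1 0 1
1 3 0 3
0 2 0 1
0 0 3 1
3 0 2 2
1) 1 1 0 2
0 1 0 1
1 3 0 3
0 2 1 1
0 1 0 2
3 0 3 2
2) 1 1 0 2
0 1 0 1
1 3 0 3
0 2 1 1
0 1 1 2
3 0 3 2
3) 1 1 0 2
0 1 0 1
1 3 0 3
0 2 1 1
0 1 2 2
3 0 3 2
4) 1 1 0 2
0 1 0 1
1 3 0 3
0 2 1 1
0 1 3 2
3 0 3 2
5) 1 1 0 2
0 1 0 1
1 3 0 3
0 2 2 1
0 2 1 3
3 1 0 3
6) 1 1 0 2
0 1 0 1
1 3 0 3
0 2 2 1
0 2 2 3
3 1 0 3
7) 1 1 0 2
0 1 0 1
1 3 0 3
0 2 2 1
0 2 3 3
3 1 0 3
8) 1 1 0 2
0 1 0 1
1 3 0 3
0 2 3 2
0 3 1 1
3 1 2 0
9) 1 1 0 2
0 1 0 1
1 3 0 3
0 2 3 2
0 3 2 1
3 1 2 0
10) 1 1 0 2
0 1 0 1
1 3 0 3
0 2 3 2
0 3 3 1
3 1 2 0
11) 1 1 0 2
0 2 0 1
2 0 2 3
1 1 1 3
1 1 2 2
3 2 3 0
12) 1 1 0 2
0 2 0 1
2 0 2 3
1 1 1 3
1 1 3 2
3 2 3 0
13) 1 1 0 2
0 2 0 1
2 0 2 3
1 1 2 3
1 2 1 3
3 3 0 1
14) 1 1 0 2
0 2 0 1
2 0 2 3
1 1 2 3
1 2 2 3
3 3 0 1
15) 1 1 0 2
0 2 0 1
2 0 2 3
1 1 2 3
1 2 3 3
3 3 0 1
16) 1 1 0 2
0 2 1 2
2 1 0 1
1 2 1 2
1 3 2 1
3 3 1 2
17) 1 1 0 2
0 2 1 2
2 1 0 1
1 2 1 2
1 3 3 1
3 3 1 2
18) 1 1 0 2
0 2 1 2
2 1 0 1
1 3 2 2
3 1 1 2
0 1 3 2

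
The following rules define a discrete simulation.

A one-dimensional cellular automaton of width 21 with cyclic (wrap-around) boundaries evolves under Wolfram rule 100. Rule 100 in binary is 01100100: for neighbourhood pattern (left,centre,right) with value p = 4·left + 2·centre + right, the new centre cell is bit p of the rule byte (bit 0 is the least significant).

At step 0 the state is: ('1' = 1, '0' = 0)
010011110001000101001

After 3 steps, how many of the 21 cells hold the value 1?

gen 0: 010011110001000101001
gen 1: 110000010001000111001
gen 2: 010000010001000001000
gen 3: 010000010001000001000

4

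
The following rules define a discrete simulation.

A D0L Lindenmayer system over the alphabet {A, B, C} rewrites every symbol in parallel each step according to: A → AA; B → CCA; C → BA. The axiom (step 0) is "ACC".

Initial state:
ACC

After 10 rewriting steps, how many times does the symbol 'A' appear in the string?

[0] ACC
[1] AABABA
[2] AAAACCAAACCAAA
[3] AAAAAAAABABAAAAAAABABAAAAAAA
[4] AAAAAAAAAAAAAAAACCAAACCAAAAAAAAAAAAAAACCAAACCAAAAAAAAAAAAAAA
[5] AAAAAAAAAAAAAAAAAAAAAAAAAAAAAAAABABAAAAAAABABAAAAAAAAAAAAAAAAAAAAAAAAAAAAAAABABAAAAAAABABAAAAAAAAAAAAAAAAAAAAAAAAAAAAAAA
[6] AAAAAAAAAAAAAAAAAAAAAAAAAAAAAAAAAAAAAAAAAAAAAAAAAAAAAAAAAA…AAAAAAAAAAAAAAAAAAAAAAAAAAAAAAAAAAAAAAAAAAAAAAAAAAAAAAAAAA  (len 248)
[7] AAAAAAAAAAAAAAAAAAAAAAAAAAAAAAAAAAAAAAAAAAAAAAAAAAAAAAAAAA…AAAAAAAAAAAAAAAAAAAAAAAAAAAAAAAAAAAAAAAAAAAAAAAAAAAAAAAAAA  (len 496)
[8] AAAAAAAAAAAAAAAAAAAAAAAAAAAAAAAAAAAAAAAAAAAAAAAAAAAAAAAAAA…AAAAAAAAAAAAAAAAAAAAAAAAAAAAAAAAAAAAAAAAAAAAAAAAAAAAAAAAAA  (len 1008)
[9] AAAAAAAAAAAAAAAAAAAAAAAAAAAAAAAAAAAAAAAAAAAAAAAAAAAAAAAAAA…AAAAAAAAAAAAAAAAAAAAAAAAAAAAAAAAAAAAAAAAAAAAAAAAAAAAAAAAAA  (len 2016)
[10] AAAAAAAAAAAAAAAAAAAAAAAAAAAAAAAAAAAAAAAAAAAAAAAAAAAAAAAAAA…AAAAAAAAAAAAAAAAAAAAAAAAAAAAAAAAAAAAAAAAAAAAAAAAAAAAAAAAAA  (len 4064)

4000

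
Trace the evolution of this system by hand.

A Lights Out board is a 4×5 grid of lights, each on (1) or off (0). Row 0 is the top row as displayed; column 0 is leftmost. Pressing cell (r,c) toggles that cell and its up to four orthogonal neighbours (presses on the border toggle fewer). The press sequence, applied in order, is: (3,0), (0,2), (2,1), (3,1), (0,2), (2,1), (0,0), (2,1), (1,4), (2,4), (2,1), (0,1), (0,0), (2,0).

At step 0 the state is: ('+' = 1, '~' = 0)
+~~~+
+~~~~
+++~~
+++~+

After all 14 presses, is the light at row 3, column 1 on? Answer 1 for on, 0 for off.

1

step 0: +~~~+
+~~~~
+++~~
+++~+
step 1: +~~~+
+~~~~
~++~~
~~+~+
step 2: +++++
+~+~~
~++~~
~~+~+
step 3: +++++
+++~~
+~~~~
~++~+
step 4: +++++
+++~~
++~~~
+~~~+
step 5: +~~~+
++~~~
++~~~
+~~~+
step 6: +~~~+
+~~~~
~~+~~
++~~+
step 7: ~+~~+
~~~~~
~~+~~
++~~+
step 8: ~+~~+
~+~~~
++~~~
+~~~+
step 9: ~+~~~
~+~++
++~~+
+~~~+
step 10: ~+~~~
~+~+~
++~+~
+~~~~
step 11: ~+~~~
~~~+~
~~++~
++~~~
step 12: +~+~~
~+~+~
~~++~
++~~~
step 13: ~++~~
++~+~
~~++~
++~~~
step 14: ~++~~
~+~+~
++++~
~+~~~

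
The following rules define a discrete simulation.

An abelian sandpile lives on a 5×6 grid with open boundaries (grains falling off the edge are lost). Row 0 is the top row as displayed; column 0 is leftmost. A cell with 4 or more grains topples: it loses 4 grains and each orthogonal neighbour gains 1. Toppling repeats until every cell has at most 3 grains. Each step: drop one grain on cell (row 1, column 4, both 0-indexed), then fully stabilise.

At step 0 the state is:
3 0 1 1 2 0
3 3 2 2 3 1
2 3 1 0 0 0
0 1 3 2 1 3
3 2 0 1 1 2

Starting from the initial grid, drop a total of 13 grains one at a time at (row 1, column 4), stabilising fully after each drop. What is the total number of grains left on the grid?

0) 3 0 1 1 2 0
3 3 2 2 3 1
2 3 1 0 0 0
0 1 3 2 1 3
3 2 0 1 1 2
1) 3 0 1 1 3 0
3 3 2 3 0 2
2 3 1 0 1 0
0 1 3 2 1 3
3 2 0 1 1 2
2) 3 0 1 1 3 0
3 3 2 3 1 2
2 3 1 0 1 0
0 1 3 2 1 3
3 2 0 1 1 2
3) 3 0 1 1 3 0
3 3 2 3 2 2
2 3 1 0 1 0
0 1 3 2 1 3
3 2 0 1 1 2
4) 3 0 1 1 3 0
3 3 2 3 3 2
2 3 1 0 1 0
0 1 3 2 1 3
3 2 0 1 1 2
5) 3 0 1 3 0 1
3 3 3 0 2 3
2 3 1 1 2 0
0 1 3 2 1 3
3 2 0 1 1 2
6) 3 0 1 3 0 1
3 3 3 0 3 3
2 3 1 1 2 0
0 1 3 2 1 3
3 2 0 1 1 2
7) 3 0 1 3 1 2
3 3 3 1 1 0
2 3 1 1 3 1
0 1 3 2 1 3
3 2 0 1 1 2
8) 3 0 1 3 1 2
3 3 3 1 2 0
2 3 1 1 3 1
0 1 3 2 1 3
3 2 0 1 1 2
9) 3 0 1 3 1 2
3 3 3 1 3 0
2 3 1 1 3 1
0 1 3 2 1 3
3 2 0 1 1 2
10) 3 0 1 3 2 2
3 3 3 2 1 1
2 3 1 2 0 2
0 1 3 2 2 3
3 2 0 1 1 2
11) 3 0 1 3 2 2
3 3 3 2 2 1
2 3 1 2 0 2
0 1 3 2 2 3
3 2 0 1 1 2
12) 3 0 1 3 2 2
3 3 3 2 3 1
2 3 1 2 0 2
0 1 3 2 2 3
3 2 0 1 1 2
13) 3 0 1 3 3 2
3 3 3 3 0 2
2 3 1 2 1 2
0 1 3 2 2 3
3 2 0 1 1 2

57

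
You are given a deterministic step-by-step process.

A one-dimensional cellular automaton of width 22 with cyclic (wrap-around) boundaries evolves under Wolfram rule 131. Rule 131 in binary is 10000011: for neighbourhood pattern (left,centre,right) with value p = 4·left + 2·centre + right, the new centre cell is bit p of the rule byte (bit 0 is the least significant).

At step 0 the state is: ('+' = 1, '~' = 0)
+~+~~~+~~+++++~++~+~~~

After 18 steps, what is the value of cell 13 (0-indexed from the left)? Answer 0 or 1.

0

gen 0: +~+~~~+~~+++++~++~+~~~
gen 1: ~~~~++~~+~+++~~~~~~~++
gen 2: ~+++~~~+~~~+~~++++++~~
gen 3: +~+~~++~~++~~+~++++~~+
gen 4: ~~~~+~~~+~~~+~~~++~~+~
gen 5: ++++~~++~~++~~++~~~+~~
gen 6: ~++~~+~~~+~~~+~~~++~~+
gen 7: ~~~~+~~++~~++~~++~~~+~
gen 8: ++++~~+~~~+~~~+~~~++~~
gen 9: ~++~~+~~++~~++~~++~~~+
gen 10: ~~~~+~~+~~~+~~~+~~~++~
gen 11: ++++~~+~~++~~++~~++~~~
gen 12: ~++~~+~~+~~~+~~~+~~~++
gen 13: ~~~~+~~+~~++~~++~~++~~
gen 14: ++++~~+~~+~~~+~~~+~~~+
gen 15: +++~~+~~+~~++~~++~~++~
gen 16: ~+~~+~~+~~+~~~+~~~+~~~
gen 17: +~~+~~+~~+~~++~~++~~++
gen 18: ~~+~~+~~+~~+~~~+~~~+~+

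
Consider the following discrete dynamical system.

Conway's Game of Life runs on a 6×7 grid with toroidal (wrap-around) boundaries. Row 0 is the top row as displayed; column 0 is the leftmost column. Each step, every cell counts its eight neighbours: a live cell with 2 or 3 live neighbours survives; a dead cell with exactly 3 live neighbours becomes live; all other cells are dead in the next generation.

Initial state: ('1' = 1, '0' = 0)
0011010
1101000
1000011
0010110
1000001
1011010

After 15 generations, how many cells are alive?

5

k=0  0011010
1101000
1000011
0010110
1000001
1011010
k=1  1000000
1101010
1011010
0100100
1010000
1011010
k=2  1001000
1001000
1001010
1000101
1010101
1011000
k=3  1001101
1111000
1101010
0000100
0010100
1010100
k=4  0000111
0000010
1001001
0110110
0100110
1010101
k=5  1001100
1000000
1111001
0110000
0000000
1100000
k=6  1000001
0000100
0001001
0001000
1010000
1100000
k=7  1100001
1000011
0001100
0011000
1010000
0000000
k=8  0100010
0100110
0011111
0110100
0111000
0000001
k=9  1000111
1100000
1000001
1000000
1101000
1100000
k=10  0000010
0100000
0000001
0000000
0010001
0010110
k=11  0000110
0000000
0000000
0000000
0001010
0001111
k=12  0001001
0000000
0000000
0000000
0001011
0001001
k=13  0000000
0000000
0000000
0000000
0000111
1011001
k=14  0000000
0000000
0000000
0000010
1001111
1001101
k=15  0000000
0000000
0000000
0000010
1001000
1001000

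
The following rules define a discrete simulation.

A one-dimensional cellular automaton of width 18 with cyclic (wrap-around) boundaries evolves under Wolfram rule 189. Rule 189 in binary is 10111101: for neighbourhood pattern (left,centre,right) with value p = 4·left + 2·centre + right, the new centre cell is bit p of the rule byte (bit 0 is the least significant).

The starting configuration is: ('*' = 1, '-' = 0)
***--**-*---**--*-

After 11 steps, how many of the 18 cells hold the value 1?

16

0) ***--**-*---**--*-
1) **-*-*-****-*-*-**
2) *-********-*******
3) -********-********
4) ********-********-
5) *******-********-*
6) ******-********-**
7) *****-********-***
8) ****-********-****
9) ***-********-*****
10) **-********-******
11) *-********-*******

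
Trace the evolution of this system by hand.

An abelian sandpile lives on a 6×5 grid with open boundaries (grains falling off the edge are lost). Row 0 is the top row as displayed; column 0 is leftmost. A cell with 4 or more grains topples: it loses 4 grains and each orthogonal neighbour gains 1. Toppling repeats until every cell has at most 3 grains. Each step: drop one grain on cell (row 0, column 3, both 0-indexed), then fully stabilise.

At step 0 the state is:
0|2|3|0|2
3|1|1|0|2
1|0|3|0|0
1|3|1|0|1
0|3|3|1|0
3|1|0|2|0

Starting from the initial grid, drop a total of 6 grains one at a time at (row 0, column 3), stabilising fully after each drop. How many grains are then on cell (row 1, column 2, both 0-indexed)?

0) 0|2|3|0|2
3|1|1|0|2
1|0|3|0|0
1|3|1|0|1
0|3|3|1|0
3|1|0|2|0
1) 0|2|3|1|2
3|1|1|0|2
1|0|3|0|0
1|3|1|0|1
0|3|3|1|0
3|1|0|2|0
2) 0|2|3|2|2
3|1|1|0|2
1|0|3|0|0
1|3|1|0|1
0|3|3|1|0
3|1|0|2|0
3) 0|2|3|3|2
3|1|1|0|2
1|0|3|0|0
1|3|1|0|1
0|3|3|1|0
3|1|0|2|0
4) 0|3|0|1|3
3|1|2|1|2
1|0|3|0|0
1|3|1|0|1
0|3|3|1|0
3|1|0|2|0
5) 0|3|0|2|3
3|1|2|1|2
1|0|3|0|0
1|3|1|0|1
0|3|3|1|0
3|1|0|2|0
6) 0|3|0|3|3
3|1|2|1|2
1|0|3|0|0
1|3|1|0|1
0|3|3|1|0
3|1|0|2|0

2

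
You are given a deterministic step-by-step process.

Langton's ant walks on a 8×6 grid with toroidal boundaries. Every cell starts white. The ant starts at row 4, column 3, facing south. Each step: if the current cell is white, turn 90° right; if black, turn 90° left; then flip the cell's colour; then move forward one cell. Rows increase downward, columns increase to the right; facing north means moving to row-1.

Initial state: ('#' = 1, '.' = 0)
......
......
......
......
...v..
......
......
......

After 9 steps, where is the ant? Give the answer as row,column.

4,4

step 0: ......
......
......
......
...v..
......
......
......
step 1: ......
......
......
......
..<#..
......
......
......
step 2: ......
......
......
..^...
..##..
......
......
......
step 3: ......
......
......
..#>..
..##..
......
......
......
step 4: ......
......
......
..##..
..#v..
......
......
......
step 5: ......
......
......
..##..
..#.>.
......
......
......
step 6: ......
......
......
..##..
..#.#.
....v.
......
......
step 7: ......
......
......
..##..
..#.#.
...<#.
......
......
step 8: ......
......
......
..##..
..#^#.
...##.
......
......
step 9: ......
......
......
..##..
..##>.
...##.
......
......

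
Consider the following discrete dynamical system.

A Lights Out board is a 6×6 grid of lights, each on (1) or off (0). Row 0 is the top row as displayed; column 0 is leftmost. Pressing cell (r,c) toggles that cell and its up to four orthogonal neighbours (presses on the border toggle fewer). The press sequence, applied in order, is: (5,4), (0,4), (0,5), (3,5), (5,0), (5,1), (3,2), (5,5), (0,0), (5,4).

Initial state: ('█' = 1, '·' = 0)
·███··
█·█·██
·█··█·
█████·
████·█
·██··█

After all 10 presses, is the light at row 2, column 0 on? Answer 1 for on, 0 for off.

gen 0: ·███··
█·█·██
·█··█·
█████·
████·█
·██··█
gen 1: ·███··
█·█·██
·█··█·
█████·
██████
·████·
gen 2: ·██·██
█·█··█
·█··█·
█████·
██████
·████·
gen 3: ·██···
█·█···
·█··█·
█████·
██████
·████·
gen 4: ·██···
█·█···
·█··██
████·█
█████·
·████·
gen 5: ·██···
█·█···
·█··██
████·█
·████·
█·███·
gen 6: ·██···
█·█···
·█··██
████·█
··███·
·█·██·
gen 7: ·██···
█·█···
·██·██
█····█
···██·
·█·██·
gen 8: ·██···
█·█···
·██·██
█····█
···███
·█·█·█
gen 9: █·█···
··█···
·██·██
█····█
···███
·█·█·█
gen 10: █·█···
··█···
·██·██
█····█
···█·█
·█··█·

0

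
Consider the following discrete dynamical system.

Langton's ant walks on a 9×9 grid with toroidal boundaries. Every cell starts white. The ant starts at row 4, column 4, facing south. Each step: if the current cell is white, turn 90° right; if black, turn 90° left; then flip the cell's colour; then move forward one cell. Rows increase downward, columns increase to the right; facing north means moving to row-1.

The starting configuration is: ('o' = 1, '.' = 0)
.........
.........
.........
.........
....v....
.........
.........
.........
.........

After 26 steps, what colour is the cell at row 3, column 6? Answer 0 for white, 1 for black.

1

step 0: .........
.........
.........
.........
....v....
.........
.........
.........
.........
step 1: .........
.........
.........
.........
...<o....
.........
.........
.........
.........
step 2: .........
.........
.........
...^.....
...oo....
.........
.........
.........
.........
step 3: .........
.........
.........
...o>....
...oo....
.........
.........
.........
.........
step 4: .........
.........
.........
...oo....
...ov....
.........
.........
.........
.........
step 5: .........
.........
.........
...oo....
...o.>...
.........
.........
.........
.........
step 6: .........
.........
.........
...oo....
...o.o...
.....v...
.........
.........
.........
step 7: .........
.........
.........
...oo....
...o.o...
....<o...
.........
.........
.........
step 8: .........
.........
.........
...oo....
...o^o...
....oo...
.........
.........
.........
step 9: .........
.........
.........
...oo....
...oo>...
....oo...
.........
.........
.........
step 10: .........
.........
.........
...oo^...
...oo....
....oo...
.........
.........
.........
step 11: .........
.........
.........
...ooo>..
...oo....
....oo...
.........
.........
.........
step 12: .........
.........
.........
...oooo..
...oo.v..
....oo...
.........
.........
.........
step 13: .........
.........
.........
...oooo..
...oo<o..
....oo...
.........
.........
.........
step 14: .........
.........
.........
...oo^o..
...oooo..
....oo...
.........
.........
.........
step 15: .........
.........
.........
...o<.o..
...oooo..
....oo...
.........
.........
.........
step 16: .........
.........
.........
...o..o..
...ovoo..
....oo...
.........
.........
.........
step 17: .........
.........
.........
...o..o..
...o.>o..
....oo...
.........
.........
.........
step 18: .........
.........
.........
...o.^o..
...o..o..
....oo...
.........
.........
.........
step 19: .........
.........
.........
...o.o>..
...o..o..
....oo...
.........
.........
.........
step 20: .........
.........
......^..
...o.o...
...o..o..
....oo...
.........
.........
.........
step 21: .........
.........
......o>.
...o.o...
...o..o..
....oo...
.........
.........
.........
step 22: .........
.........
......oo.
...o.o.v.
...o..o..
....oo...
.........
.........
.........
step 23: .........
.........
......oo.
...o.o<o.
...o..o..
....oo...
.........
.........
.........
step 24: .........
.........
......^o.
...o.ooo.
...o..o..
....oo...
.........
.........
.........
step 25: .........
.........
.....<.o.
...o.ooo.
...o..o..
....oo...
.........
.........
.........
step 26: .........
.....^...
.....o.o.
...o.ooo.
...o..o..
....oo...
.........
.........
.........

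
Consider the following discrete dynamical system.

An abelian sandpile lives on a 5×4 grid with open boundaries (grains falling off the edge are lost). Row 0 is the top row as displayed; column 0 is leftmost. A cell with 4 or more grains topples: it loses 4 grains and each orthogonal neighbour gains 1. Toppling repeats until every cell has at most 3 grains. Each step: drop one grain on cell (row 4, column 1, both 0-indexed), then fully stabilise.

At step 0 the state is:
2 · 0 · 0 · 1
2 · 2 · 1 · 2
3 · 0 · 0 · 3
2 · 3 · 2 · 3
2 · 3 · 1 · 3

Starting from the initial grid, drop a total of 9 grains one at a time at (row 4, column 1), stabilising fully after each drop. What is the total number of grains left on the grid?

31

t=0: 2 · 0 · 0 · 1
2 · 2 · 1 · 2
3 · 0 · 0 · 3
2 · 3 · 2 · 3
2 · 3 · 1 · 3
t=1: 2 · 0 · 0 · 1
2 · 2 · 1 · 2
3 · 1 · 0 · 3
3 · 0 · 3 · 3
3 · 1 · 2 · 3
t=2: 2 · 0 · 0 · 1
2 · 2 · 1 · 2
3 · 1 · 0 · 3
3 · 0 · 3 · 3
3 · 2 · 2 · 3
t=3: 2 · 0 · 0 · 1
2 · 2 · 1 · 2
3 · 1 · 0 · 3
3 · 0 · 3 · 3
3 · 3 · 2 · 3
t=4: 2 · 0 · 0 · 1
3 · 2 · 1 · 2
0 · 2 · 0 · 3
1 · 2 · 3 · 3
1 · 1 · 3 · 3
t=5: 2 · 0 · 0 · 1
3 · 2 · 1 · 2
0 · 2 · 0 · 3
1 · 2 · 3 · 3
1 · 2 · 3 · 3
t=6: 2 · 0 · 0 · 1
3 · 2 · 1 · 2
0 · 2 · 0 · 3
1 · 2 · 3 · 3
1 · 3 · 3 · 3
t=7: 2 · 0 · 0 · 1
3 · 2 · 1 · 3
0 · 3 · 2 · 0
2 · 0 · 2 · 2
2 · 2 · 2 · 1
t=8: 2 · 0 · 0 · 1
3 · 2 · 1 · 3
0 · 3 · 2 · 0
2 · 0 · 2 · 2
2 · 3 · 2 · 1
t=9: 2 · 0 · 0 · 1
3 · 2 · 1 · 3
0 · 3 · 2 · 0
2 · 1 · 2 · 2
3 · 0 · 3 · 1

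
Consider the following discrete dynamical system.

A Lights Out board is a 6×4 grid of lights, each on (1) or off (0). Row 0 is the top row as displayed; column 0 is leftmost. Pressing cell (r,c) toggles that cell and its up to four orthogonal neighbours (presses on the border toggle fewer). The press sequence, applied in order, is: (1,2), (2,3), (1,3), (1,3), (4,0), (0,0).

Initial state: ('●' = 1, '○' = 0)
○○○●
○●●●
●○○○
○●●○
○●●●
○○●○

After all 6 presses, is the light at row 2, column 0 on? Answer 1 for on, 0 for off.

step 0: ○○○●
○●●●
●○○○
○●●○
○●●●
○○●○
step 1: ○○●●
○○○○
●○●○
○●●○
○●●●
○○●○
step 2: ○○●●
○○○●
●○○●
○●●●
○●●●
○○●○
step 3: ○○●○
○○●○
●○○○
○●●●
○●●●
○○●○
step 4: ○○●●
○○○●
●○○●
○●●●
○●●●
○○●○
step 5: ○○●●
○○○●
●○○●
●●●●
●○●●
●○●○
step 6: ●●●●
●○○●
●○○●
●●●●
●○●●
●○●○

1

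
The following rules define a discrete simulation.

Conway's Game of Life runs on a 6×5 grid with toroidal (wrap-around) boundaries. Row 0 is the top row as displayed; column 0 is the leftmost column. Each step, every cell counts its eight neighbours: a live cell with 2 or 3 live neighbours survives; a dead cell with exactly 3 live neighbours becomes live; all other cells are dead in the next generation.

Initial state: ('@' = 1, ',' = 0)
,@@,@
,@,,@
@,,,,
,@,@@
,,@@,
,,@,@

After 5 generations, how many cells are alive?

gen 0: ,@@,@
,@,,@
@,,,,
,@,@@
,,@@,
,,@,@
gen 1: ,@@,@
,@@@@
,@@@,
@@,@@
@@,,,
@,,,@
gen 2: ,,,,,
,,,,@
,,,,,
,,,@,
,,@@,
,,@@@
gen 3: ,,,,@
,,,,,
,,,,,
,,@@,
,,,,,
,,@,@
gen 4: ,,,@,
,,,,,
,,,,,
,,,,,
,,@,,
,,,@,
gen 5: ,,,,,
,,,,,
,,,,,
,,,,,
,,,,,
,,@@,

2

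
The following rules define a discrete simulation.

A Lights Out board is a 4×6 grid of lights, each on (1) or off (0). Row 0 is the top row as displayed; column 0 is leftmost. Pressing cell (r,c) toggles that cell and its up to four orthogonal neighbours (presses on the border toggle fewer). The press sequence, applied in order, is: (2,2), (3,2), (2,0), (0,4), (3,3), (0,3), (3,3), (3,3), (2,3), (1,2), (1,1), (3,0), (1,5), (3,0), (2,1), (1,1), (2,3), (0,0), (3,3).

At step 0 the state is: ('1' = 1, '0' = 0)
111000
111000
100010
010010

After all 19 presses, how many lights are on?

14

gen 0: 111000
111000
100010
010010
gen 1: 111000
110000
111110
011010
gen 2: 111000
110000
110110
000110
gen 3: 111000
010000
000110
100110
gen 4: 111111
010010
000110
100110
gen 5: 111111
010010
000010
101000
gen 6: 110001
010110
000010
101000
gen 7: 110001
010110
000110
100110
gen 8: 110001
010110
000010
101000
gen 9: 110001
010010
001100
101100
gen 10: 111001
001110
000100
101100
gen 11: 101001
110110
010100
101100
gen 12: 101001
110110
110100
011100
gen 13: 101000
110101
110101
011100
gen 14: 101000
110101
010101
101100
gen 15: 101000
100101
101101
111100
gen 16: 111000
011101
111101
111100
gen 17: 111000
011001
110011
111000
gen 18: 001000
111001
110011
111000
gen 19: 001000
111001
110111
110110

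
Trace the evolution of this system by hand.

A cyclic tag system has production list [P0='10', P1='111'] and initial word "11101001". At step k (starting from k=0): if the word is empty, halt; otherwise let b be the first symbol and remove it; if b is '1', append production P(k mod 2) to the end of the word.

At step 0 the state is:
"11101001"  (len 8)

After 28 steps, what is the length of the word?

29

k=0  "11101001"  (len 8)
k=1  "110100110"  (len 9)
k=2  "10100110111"  (len 11)
k=3  "010011011110"  (len 12)
k=4  "10011011110"  (len 11)
k=5  "001101111010"  (len 12)
k=6  "01101111010"  (len 11)
k=7  "1101111010"  (len 10)
k=8  "101111010111"  (len 12)
k=9  "0111101011110"  (len 13)
k=10  "111101011110"  (len 12)
k=11  "1110101111010"  (len 13)
k=12  "110101111010111"  (len 15)
k=13  "1010111101011110"  (len 16)
k=14  "010111101011110111"  (len 18)
k=15  "10111101011110111"  (len 17)
k=16  "0111101011110111111"  (len 19)
k=17  "111101011110111111"  (len 18)
k=18  "11101011110111111111"  (len 20)
k=19  "110101111011111111110"  (len 21)
k=20  "10101111011111111110111"  (len 23)
k=21  "010111101111111111011110"  (len 24)
k=22  "10111101111111111011110"  (len 23)
k=23  "011110111111111101111010"  (len 24)
k=24  "11110111111111101111010"  (len 23)
k=25  "111011111111110111101010"  (len 24)
k=26  "11011111111110111101010111"  (len 26)
k=27  "101111111111011110101011110"  (len 27)
k=28  "01111111111011110101011110111"  (len 29)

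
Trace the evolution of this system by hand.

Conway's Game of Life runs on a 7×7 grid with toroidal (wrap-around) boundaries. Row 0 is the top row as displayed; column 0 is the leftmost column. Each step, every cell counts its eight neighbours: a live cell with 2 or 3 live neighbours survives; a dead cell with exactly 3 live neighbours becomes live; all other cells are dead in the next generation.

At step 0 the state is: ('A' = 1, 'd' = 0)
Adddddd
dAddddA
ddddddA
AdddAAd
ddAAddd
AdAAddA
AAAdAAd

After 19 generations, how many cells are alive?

t=0: Adddddd
dAddddA
ddddddA
AdddAAd
ddAAddd
AdAAddA
AAAdAAd
t=1: ddAddAd
ddddddA
ddddddA
dddAAAA
AdAddAd
AddddAA
ddAdAAd
t=2: dddAAAA
dddddAA
AdddAdA
AddAAdd
AAdAddd
AddAddd
dAdAAdd
t=3: AdAAddA
dddAddd
AddAAdd
ddAAAAd
AAdAddA
AddAddd
AdddddA
t=4: AAAAddA
AAddddA
dddddAd
dddddAd
AAdddAA
ddAdddd
ddAAddd
t=5: dddAddA
dddddAd
AddddAd
AdddAAd
AAdddAA
AdAAddA
Adddddd
t=6: ddddddA
ddddAAd
dddddAd
ddddAdd
ddAAddd
ddAddAd
AAAAddd
t=7: AAAAAAA
ddddAAA
dddddAd
dddAAdd
ddAAAdd
ddddAdd
AAAAddA
t=8: ddddddd
dAAdddd
dddAddA
ddAddAd
ddAddAd
AdddAAd
ddddddd
t=9: ddddddd
ddAdddd
dAdAddd
ddAAAAA
dAdAdAd
ddddAAA
ddddddd
t=10: ddddddd
ddAdddd
dAdddAd
AAdddAA
Adddddd
ddddAAA
dddddAd
t=11: ddddddd
ddddddd
dAAddAd
dAdddAd
dAddAdd
ddddAAA
ddddAAA
t=12: dddddAd
ddddddd
dAAdddd
AAddAAd
AdddAdA
AddAddA
ddddAdA
t=13: dddddAd
ddddddd
AAAdddd
ddAAAAd
dddAAdd
dddAAdd
AdddAdA
t=14: dddddAA
dAddddd
dAAdAdd
dddddAd
ddddddd
ddddddd
dddAAdA
t=15: AdddAAA
AAAddAd
dAAdddd
ddddddd
ddddddd
ddddddd
ddddAdA
t=16: dddAAdd
ddAAAAd
AdAdddd
ddddddd
ddddddd
ddddddd
AdddAdA
t=17: ddAdddA
dAAddAd
dAAdAdd
ddddddd
ddddddd
ddddddd
dddAAAd
t=18: dAAdddA
AddddAd
dAAAddd
ddddddd
ddddddd
ddddAdd
dddAAAd
t=19: AAAAddA
AddAddA
dAAdddd
ddAdddd
ddddddd
dddAAAd
ddAAAAd

18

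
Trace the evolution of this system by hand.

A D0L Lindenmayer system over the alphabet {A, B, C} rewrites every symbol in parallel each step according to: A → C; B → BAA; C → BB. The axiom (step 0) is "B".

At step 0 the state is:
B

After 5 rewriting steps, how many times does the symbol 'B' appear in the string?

13

0) B
1) BAA
2) BAACC
3) BAACCBBBB
4) BAACCBBBBBAABAABAABAA
5) BAACCBBBBBAABAABAABAABAACCBAACCBAACCBAACC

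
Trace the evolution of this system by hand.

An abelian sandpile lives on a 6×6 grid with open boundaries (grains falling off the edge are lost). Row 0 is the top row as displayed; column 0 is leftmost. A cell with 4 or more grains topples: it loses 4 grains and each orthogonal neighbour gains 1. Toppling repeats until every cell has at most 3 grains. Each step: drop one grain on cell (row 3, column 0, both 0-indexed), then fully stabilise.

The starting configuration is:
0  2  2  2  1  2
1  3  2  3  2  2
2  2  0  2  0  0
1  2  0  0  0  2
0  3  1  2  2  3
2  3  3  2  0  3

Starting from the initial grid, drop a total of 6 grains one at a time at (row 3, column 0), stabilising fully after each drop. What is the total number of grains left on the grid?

gen 0: 0  2  2  2  1  2
1  3  2  3  2  2
2  2  0  2  0  0
1  2  0  0  0  2
0  3  1  2  2  3
2  3  3  2  0  3
gen 1: 0  2  2  2  1  2
1  3  2  3  2  2
2  2  0  2  0  0
2  2  0  0  0  2
0  3  1  2  2  3
2  3  3  2  0  3
gen 2: 0  2  2  2  1  2
1  3  2  3  2  2
2  2  0  2  0  0
3  2  0  0  0  2
0  3  1  2  2  3
2  3  3  2  0  3
gen 3: 0  2  2  2  1  2
1  3  2  3  2  2
3  2  0  2  0  0
0  3  0  0  0  2
1  3  1  2  2  3
2  3  3  2  0  3
gen 4: 0  2  2  2  1  2
1  3  2  3  2  2
3  2  0  2  0  0
1  3  0  0  0  2
1  3  1  2  2  3
2  3  3  2  0  3
gen 5: 0  2  2  2  1  2
1  3  2  3  2  2
3  2  0  2  0  0
2  3  0  0  0  2
1  3  1  2  2  3
2  3  3  2  0  3
gen 6: 0  2  2  2  1  2
1  3  2  3  2  2
3  2  0  2  0  0
3  3  0  0  0  2
1  3  1  2  2  3
2  3  3  2  0  3

62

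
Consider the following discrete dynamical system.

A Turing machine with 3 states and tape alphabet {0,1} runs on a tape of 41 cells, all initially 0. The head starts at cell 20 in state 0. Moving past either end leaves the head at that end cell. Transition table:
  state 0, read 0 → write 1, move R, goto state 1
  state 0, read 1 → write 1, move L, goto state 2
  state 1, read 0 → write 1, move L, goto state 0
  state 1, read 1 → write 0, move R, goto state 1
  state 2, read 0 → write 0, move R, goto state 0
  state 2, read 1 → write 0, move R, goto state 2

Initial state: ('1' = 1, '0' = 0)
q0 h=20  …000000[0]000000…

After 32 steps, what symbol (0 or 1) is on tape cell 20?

1

k=0  q0 h=20  …000000[0]000000…
k=1  q1 h=21  …000001[0]000000…
k=2  q0 h=20  …000000[1]100000…
k=3  q2 h=19  …000000[0]110000…
k=4  q0 h=20  …000000[1]100000…
k=5  q2 h=19  …000000[0]110000…
k=6  q0 h=20  …000000[1]100000…
k=7  q2 h=19  …000000[0]110000…
k=8  q0 h=20  …000000[1]100000…
k=9  q2 h=19  …000000[0]110000…
k=10  q0 h=20  …000000[1]100000…
k=11  q2 h=19  …000000[0]110000…
k=12  q0 h=20  …000000[1]100000…
k=13  q2 h=19  …000000[0]110000…
k=14  q0 h=20  …000000[1]100000…
k=15  q2 h=19  …000000[0]110000…
k=16  q0 h=20  …000000[1]100000…
k=17  q2 h=19  …000000[0]110000…
k=18  q0 h=20  …000000[1]100000…
k=19  q2 h=19  …000000[0]110000…
k=20  q0 h=20  …000000[1]100000…
k=21  q2 h=19  …000000[0]110000…
k=22  q0 h=20  …000000[1]100000…
k=23  q2 h=19  …000000[0]110000…
k=24  q0 h=20  …000000[1]100000…
k=25  q2 h=19  …000000[0]110000…
k=26  q0 h=20  …000000[1]100000…
k=27  q2 h=19  …000000[0]110000…
k=28  q0 h=20  …000000[1]100000…
k=29  q2 h=19  …000000[0]110000…
k=30  q0 h=20  …000000[1]100000…
k=31  q2 h=19  …000000[0]110000…
k=32  q0 h=20  …000000[1]100000…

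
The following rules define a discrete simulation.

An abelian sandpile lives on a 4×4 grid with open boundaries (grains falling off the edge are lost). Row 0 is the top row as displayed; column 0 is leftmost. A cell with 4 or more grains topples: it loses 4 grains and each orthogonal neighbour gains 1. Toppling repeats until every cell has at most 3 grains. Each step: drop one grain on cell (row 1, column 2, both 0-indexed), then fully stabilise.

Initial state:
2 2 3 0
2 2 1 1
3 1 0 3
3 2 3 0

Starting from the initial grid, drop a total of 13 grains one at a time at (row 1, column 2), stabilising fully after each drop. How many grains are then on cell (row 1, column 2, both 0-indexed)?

0) 2 2 3 0
2 2 1 1
3 1 0 3
3 2 3 0
1) 2 2 3 0
2 2 2 1
3 1 0 3
3 2 3 0
2) 2 2 3 0
2 2 3 1
3 1 0 3
3 2 3 0
3) 2 3 0 1
2 3 1 2
3 1 1 3
3 2 3 0
4) 2 3 0 1
2 3 2 2
3 1 1 3
3 2 3 0
5) 2 3 0 1
2 3 3 2
3 1 1 3
3 2 3 0
6) 3 0 2 1
3 1 1 3
3 2 2 3
3 2 3 0
7) 3 0 2 1
3 1 2 3
3 2 2 3
3 2 3 0
8) 3 0 2 1
3 1 3 3
3 2 2 3
3 2 3 0
9) 3 0 3 2
3 2 2 1
3 3 1 1
3 3 0 2
10) 3 0 3 2
3 2 3 1
3 3 1 1
3 3 0 2
11) 3 1 0 3
3 3 1 2
3 3 2 1
3 3 0 2
12) 3 1 0 3
3 3 2 2
3 3 2 1
3 3 0 2
13) 3 1 0 3
3 3 3 2
3 3 2 1
3 3 0 2

3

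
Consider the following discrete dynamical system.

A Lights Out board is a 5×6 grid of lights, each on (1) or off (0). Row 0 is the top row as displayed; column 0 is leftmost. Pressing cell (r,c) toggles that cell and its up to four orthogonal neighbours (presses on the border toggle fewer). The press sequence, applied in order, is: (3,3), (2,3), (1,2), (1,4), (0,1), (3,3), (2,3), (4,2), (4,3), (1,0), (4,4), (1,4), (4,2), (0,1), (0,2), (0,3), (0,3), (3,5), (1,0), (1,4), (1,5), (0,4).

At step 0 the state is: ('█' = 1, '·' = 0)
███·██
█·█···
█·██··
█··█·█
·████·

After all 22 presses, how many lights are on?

step 0: ███·██
█·█···
█·██··
█··█·█
·████·
step 1: ███·██
█·█···
█·█···
█·█·██
·██·█·
step 2: ███·██
█·██··
█··██·
█·████
·██·█·
step 3: ██··██
██····
█·███·
█·████
·██·█·
step 4: ██···█
██·███
█·██··
█·████
·██·█·
step 5: ··█··█
█··███
█·██··
█·████
·██·█·
step 6: ··█··█
█··███
█·█···
█····█
·████·
step 7: ··█··█
█···██
█··██·
█··█·█
·████·
step 8: ··█··█
█···██
█··██·
█·██·█
····█·
step 9: ··█··█
█···██
█··██·
█·█··█
··██··
step 10: █·█··█
·█··██
···██·
█·█··█
··██··
step 11: █·█··█
·█··██
···██·
█·█·██
··█·██
step 12: █·█·██
·█·█··
···█··
█·█·██
··█·██
step 13: █·█·██
·█·█··
···█··
█···██
·█·███
step 14: ·█··██
···█··
···█··
█···██
·█·███
step 15: ··████
··██··
···█··
█···██
·█·███
step 16: ·····█
··█···
···█··
█···██
·█·███
step 17: ··████
··██··
···█··
█···██
·█·███
step 18: ··████
··██··
···█·█
█·····
·█·██·
step 19: █·████
████··
█··█·█
█·····
·█·██·
step 20: █·██·█
███·██
█··███
█·····
·█·██·
step 21: █·██··
███···
█··██·
█·····
·█·██·
step 22: █·█·██
███·█·
█··██·
█·····
·█·██·

15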